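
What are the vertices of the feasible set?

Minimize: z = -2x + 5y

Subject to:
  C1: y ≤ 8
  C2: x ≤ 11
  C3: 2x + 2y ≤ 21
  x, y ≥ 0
Each vertex is the intersection of two constraint boundaries that also satisfies all remaining constraints:
  x = 0 and y = 0 → (0, 0)
  2x + 2y = 21 and y = 0 → (10.5, 0)
  y = 8 and 2x + 2y = 21 → (2.5, 8)
  y = 8 and x = 0 → (0, 8)

Vertices: (0, 0), (10.5, 0), (2.5, 8), (0, 8)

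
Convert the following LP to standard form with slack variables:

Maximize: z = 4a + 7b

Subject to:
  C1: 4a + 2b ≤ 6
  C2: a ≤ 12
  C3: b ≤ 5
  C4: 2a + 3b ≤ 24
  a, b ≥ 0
max z = 4a + 7b

s.t.
  4a + 2b + s1 = 6
  a + s2 = 12
  b + s3 = 5
  2a + 3b + s4 = 24
  a, b, s1, s2, s3, s4 ≥ 0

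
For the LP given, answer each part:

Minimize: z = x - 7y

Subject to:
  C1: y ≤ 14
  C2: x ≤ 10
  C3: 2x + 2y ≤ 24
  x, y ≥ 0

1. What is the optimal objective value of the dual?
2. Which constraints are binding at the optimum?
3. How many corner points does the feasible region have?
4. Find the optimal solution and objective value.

1. -84 (by strong duality, equal to the primal optimum)
2. C3, x ≥ 0
3. 4
4. x = 0, y = 12, z = -84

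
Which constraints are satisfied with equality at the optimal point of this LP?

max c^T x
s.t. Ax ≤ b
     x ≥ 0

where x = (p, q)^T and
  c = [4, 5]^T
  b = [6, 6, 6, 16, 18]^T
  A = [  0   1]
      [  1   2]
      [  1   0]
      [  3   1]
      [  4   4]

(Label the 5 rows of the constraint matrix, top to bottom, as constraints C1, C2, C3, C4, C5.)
Optimal: p = 3, q = 1.5
Binding: C2, C5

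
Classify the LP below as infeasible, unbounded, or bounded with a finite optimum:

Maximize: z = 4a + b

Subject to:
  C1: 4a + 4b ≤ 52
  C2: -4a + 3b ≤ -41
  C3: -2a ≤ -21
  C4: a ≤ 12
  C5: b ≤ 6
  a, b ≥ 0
The point (12, 1) satisfies every constraint, so the LP is feasible; the constraints give a ≤ 12 and b ≤ 6, which with a, b ≥ 0 keep the feasible region inside a bounded box. A feasible, bounded LP attains a finite optimum at a vertex.

Feasible with finite optimum z* = 49 at (12, 1).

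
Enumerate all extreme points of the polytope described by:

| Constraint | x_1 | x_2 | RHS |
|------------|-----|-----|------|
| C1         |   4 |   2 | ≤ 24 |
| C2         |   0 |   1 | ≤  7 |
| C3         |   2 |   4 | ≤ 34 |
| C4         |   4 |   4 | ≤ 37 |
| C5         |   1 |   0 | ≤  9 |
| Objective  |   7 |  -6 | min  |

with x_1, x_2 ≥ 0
Each vertex is the intersection of two constraint boundaries that also satisfies all remaining constraints:
  x_1 = 0 and x_2 = 0 → (0, 0)
  4x_1 + 2x_2 = 24 and x_2 = 0 → (6, 0)
  4x_1 + 2x_2 = 24 and 4x_1 + 4x_2 = 37 → (2.75, 6.5)
  x_2 = 7 and 4x_1 + 4x_2 = 37 → (2.25, 7)
  x_2 = 7 and x_1 = 0 → (0, 7)

Vertices: (0, 0), (6, 0), (2.75, 6.5), (2.25, 7), (0, 7)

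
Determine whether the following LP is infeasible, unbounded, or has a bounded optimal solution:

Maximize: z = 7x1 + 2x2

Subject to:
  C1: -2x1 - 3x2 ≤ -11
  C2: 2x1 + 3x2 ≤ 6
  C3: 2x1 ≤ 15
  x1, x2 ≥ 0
C2 requires 2x1 + 3x2 ≤ 6, while C1 (-2x1 - 3x2 ≤ -11) is equivalent to 2x1 + 3x2 ≥ 11. Together they would need 11 ≤ 2x1 + 3x2 ≤ 6, which is impossible since 11 > 6. No point satisfies all constraints.

The feasible region is empty; the LP is infeasible.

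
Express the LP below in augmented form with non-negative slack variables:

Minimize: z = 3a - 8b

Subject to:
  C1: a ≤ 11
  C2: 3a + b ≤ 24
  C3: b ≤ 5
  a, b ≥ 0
min z = 3a - 8b

s.t.
  a + s1 = 11
  3a + b + s2 = 24
  b + s3 = 5
  a, b, s1, s2, s3 ≥ 0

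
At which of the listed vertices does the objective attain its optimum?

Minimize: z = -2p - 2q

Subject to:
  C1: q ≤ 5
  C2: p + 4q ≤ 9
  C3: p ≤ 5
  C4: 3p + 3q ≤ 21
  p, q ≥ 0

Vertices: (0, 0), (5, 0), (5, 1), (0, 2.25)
(5, 1) with z = -12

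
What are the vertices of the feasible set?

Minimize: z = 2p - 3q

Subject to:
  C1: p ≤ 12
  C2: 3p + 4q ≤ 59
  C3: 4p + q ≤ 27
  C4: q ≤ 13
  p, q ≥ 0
Each vertex is the intersection of two constraint boundaries that also satisfies all remaining constraints:
  p = 0 and q = 0 → (0, 0)
  4p + q = 27 and q = 0 → (6.75, 0)
  3p + 4q = 59 and 4p + q = 27 → (3.769, 11.92)
  3p + 4q = 59 and q = 13 → (2.333, 13)
  q = 13 and p = 0 → (0, 13)

Vertices: (0, 0), (6.75, 0), (3.769, 11.92), (2.333, 13), (0, 13)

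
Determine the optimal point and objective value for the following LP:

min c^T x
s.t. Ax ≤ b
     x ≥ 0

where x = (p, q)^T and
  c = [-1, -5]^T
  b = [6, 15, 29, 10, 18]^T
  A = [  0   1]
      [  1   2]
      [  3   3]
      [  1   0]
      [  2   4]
Each vertex is the intersection of two constraint boundaries that also satisfies all remaining constraints:
  p = 0 and q = 0 → (0, 0)
  2p + 4q = 18 and q = 0 → (9, 0)
  2p + 4q = 18 and p = 0 → (0, 4.5)

Evaluating z = -p - 5q at each vertex:
  (0, 0): z = 0
  (9, 0): z = -9
  (0, 4.5): z = -22.5

The minimum is at (0, 4.5) with z = -22.5.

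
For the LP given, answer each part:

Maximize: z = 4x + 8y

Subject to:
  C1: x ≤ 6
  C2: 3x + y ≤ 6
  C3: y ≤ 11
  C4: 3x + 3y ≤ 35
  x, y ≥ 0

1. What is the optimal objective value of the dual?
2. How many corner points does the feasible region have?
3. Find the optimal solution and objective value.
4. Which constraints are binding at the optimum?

1. 48 (by strong duality, equal to the primal optimum)
2. 3
3. x = 0, y = 6, z = 48
4. C2, x ≥ 0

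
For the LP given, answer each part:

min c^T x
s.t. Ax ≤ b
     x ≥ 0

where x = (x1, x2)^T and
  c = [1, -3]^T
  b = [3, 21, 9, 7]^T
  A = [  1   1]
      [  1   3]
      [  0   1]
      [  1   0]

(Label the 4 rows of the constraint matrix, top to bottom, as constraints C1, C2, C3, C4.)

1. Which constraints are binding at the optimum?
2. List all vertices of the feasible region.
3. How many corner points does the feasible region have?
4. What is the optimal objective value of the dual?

1. C1, x1 ≥ 0
2. (0, 0), (3, 0), (0, 3)
3. 3
4. -9 (by strong duality, equal to the primal optimum)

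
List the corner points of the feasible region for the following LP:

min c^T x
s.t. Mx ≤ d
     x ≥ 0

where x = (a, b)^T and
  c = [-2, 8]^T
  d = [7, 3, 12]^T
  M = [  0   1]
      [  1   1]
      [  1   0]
Each vertex is the intersection of two constraint boundaries that also satisfies all remaining constraints:
  a = 0 and b = 0 → (0, 0)
  a + b = 3 and b = 0 → (3, 0)
  a + b = 3 and a = 0 → (0, 3)

Vertices: (0, 0), (3, 0), (0, 3)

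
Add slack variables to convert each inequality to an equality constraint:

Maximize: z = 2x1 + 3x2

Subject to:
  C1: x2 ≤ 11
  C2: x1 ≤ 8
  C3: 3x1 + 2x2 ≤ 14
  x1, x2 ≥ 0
max z = 2x1 + 3x2

s.t.
  x2 + s1 = 11
  x1 + s2 = 8
  3x1 + 2x2 + s3 = 14
  x1, x2, s1, s2, s3 ≥ 0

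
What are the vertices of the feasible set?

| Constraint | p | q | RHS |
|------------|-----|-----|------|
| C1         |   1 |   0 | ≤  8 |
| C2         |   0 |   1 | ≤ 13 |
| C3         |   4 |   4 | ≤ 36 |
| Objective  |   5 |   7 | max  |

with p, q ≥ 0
Each vertex is the intersection of two constraint boundaries that also satisfies all remaining constraints:
  p = 0 and q = 0 → (0, 0)
  p = 8 and q = 0 → (8, 0)
  p = 8 and 4p + 4q = 36 → (8, 1)
  4p + 4q = 36 and p = 0 → (0, 9)

Vertices: (0, 0), (8, 0), (8, 1), (0, 9)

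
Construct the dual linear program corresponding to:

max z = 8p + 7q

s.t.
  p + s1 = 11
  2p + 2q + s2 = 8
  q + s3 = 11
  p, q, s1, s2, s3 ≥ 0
Minimize: z = 11y1 + 8y2 + 11y3

Subject to:
  C1: -y1 - 2y2 ≤ -8
  C2: -2y2 - y3 ≤ -7
  y1, y2, y3 ≥ 0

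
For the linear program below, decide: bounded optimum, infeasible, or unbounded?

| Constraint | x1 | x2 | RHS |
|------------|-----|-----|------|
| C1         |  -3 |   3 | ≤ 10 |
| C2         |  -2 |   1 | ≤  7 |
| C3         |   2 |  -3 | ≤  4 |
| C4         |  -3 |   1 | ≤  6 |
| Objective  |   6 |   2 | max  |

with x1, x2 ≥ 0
Feasible point: (0, 0) satisfies every constraint, so the LP is feasible.
Direction d = (1, 1): for each constraint row a, a·d ≤ 0 —
  (-3)(1) + (3)(1) = 0 ≤ 0
  (-2)(1) + (1)(1) = -1 ≤ 0
  (2)(1) + (-3)(1) = -1 ≤ 0
  (-3)(1) + (1)(1) = -2 ≤ 0
and d ≥ 0, so (0, 0) + t·d stays feasible for every t ≥ 0. Along this ray z = 6x1 + 2x2 changes by 8 per unit t, so z → +∞.

Unbounded: there is a feasible ray along which z → +∞.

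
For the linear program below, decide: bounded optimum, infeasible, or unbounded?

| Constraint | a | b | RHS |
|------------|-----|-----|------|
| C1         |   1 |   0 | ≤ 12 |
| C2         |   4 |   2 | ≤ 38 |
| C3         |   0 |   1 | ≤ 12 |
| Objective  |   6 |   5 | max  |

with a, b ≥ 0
The point (3.5, 12) satisfies every constraint, so the LP is feasible; the constraints give a ≤ 12 and b ≤ 12, which with a, b ≥ 0 keep the feasible region inside a bounded box. A feasible, bounded LP attains a finite optimum at a vertex.

Bounded optimum: z* = 81 at (3.5, 12).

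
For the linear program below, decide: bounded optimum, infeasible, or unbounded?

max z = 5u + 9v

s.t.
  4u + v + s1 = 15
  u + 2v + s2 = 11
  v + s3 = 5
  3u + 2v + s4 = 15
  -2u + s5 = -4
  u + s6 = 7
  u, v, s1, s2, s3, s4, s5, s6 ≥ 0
The point (2, 4.5) satisfies every constraint, so the LP is feasible; the constraints give u ≤ 7 and v ≤ 5, which with u, v ≥ 0 keep the feasible region inside a bounded box. A feasible, bounded LP attains a finite optimum at a vertex.

Evaluating z = 5u + 9v at each vertex:
  (2, 0): z = 10
  (3.75, 0): z = 18.75
  (3, 3): z = 42
  (2, 4.5): z = 50.5

The LP has an optimal solution: (2, 4.5) with z = 50.5.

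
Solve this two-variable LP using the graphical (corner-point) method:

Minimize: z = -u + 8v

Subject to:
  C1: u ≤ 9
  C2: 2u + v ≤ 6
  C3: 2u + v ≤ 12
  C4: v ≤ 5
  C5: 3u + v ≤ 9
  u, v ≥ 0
u = 3, v = 0, z = -3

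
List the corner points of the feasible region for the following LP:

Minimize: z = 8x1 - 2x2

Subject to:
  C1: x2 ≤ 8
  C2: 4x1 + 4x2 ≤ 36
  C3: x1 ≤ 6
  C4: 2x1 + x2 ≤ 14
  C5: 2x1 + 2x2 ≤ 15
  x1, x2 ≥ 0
Each vertex is the intersection of two constraint boundaries that also satisfies all remaining constraints:
  x1 = 0 and x2 = 0 → (0, 0)
  x1 = 6 and x2 = 0 → (6, 0)
  x1 = 6 and 2x1 + 2x2 = 15 → (6, 1.5)
  2x1 + 2x2 = 15 and x1 = 0 → (0, 7.5)

Vertices: (0, 0), (6, 0), (6, 1.5), (0, 7.5)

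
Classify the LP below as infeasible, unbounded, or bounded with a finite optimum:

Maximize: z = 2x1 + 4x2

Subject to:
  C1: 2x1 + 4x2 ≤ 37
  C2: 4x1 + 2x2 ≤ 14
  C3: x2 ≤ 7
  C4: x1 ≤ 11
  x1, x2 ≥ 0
The point (0, 7) satisfies every constraint, so the LP is feasible; the constraints give x1 ≤ 11 and x2 ≤ 7, which with x1, x2 ≥ 0 keep the feasible region inside a bounded box. A feasible, bounded LP attains a finite optimum at a vertex.

Evaluating z = 2x1 + 4x2 at each vertex:
  (0, 0): z = 0
  (3.5, 0): z = 7
  (0, 7): z = 28

The LP has an optimal solution: (0, 7) with z = 28.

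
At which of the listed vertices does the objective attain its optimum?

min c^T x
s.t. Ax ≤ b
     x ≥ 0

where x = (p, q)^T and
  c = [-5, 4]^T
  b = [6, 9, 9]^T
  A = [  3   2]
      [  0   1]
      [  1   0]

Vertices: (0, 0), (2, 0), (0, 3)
(2, 0) with z = -10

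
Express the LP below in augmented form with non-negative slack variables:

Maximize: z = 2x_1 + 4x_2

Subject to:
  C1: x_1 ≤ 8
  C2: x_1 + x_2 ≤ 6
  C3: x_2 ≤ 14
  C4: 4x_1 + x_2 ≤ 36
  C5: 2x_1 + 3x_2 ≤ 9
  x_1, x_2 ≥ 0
max z = 2x_1 + 4x_2

s.t.
  x_1 + s1 = 8
  x_1 + x_2 + s2 = 6
  x_2 + s3 = 14
  4x_1 + x_2 + s4 = 36
  2x_1 + 3x_2 + s5 = 9
  x_1, x_2, s1, s2, s3, s4, s5 ≥ 0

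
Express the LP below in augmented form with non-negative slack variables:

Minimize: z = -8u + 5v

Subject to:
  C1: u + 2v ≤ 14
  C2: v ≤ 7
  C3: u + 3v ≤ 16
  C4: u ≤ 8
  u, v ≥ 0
min z = -8u + 5v

s.t.
  u + 2v + s1 = 14
  v + s2 = 7
  u + 3v + s3 = 16
  u + s4 = 8
  u, v, s1, s2, s3, s4 ≥ 0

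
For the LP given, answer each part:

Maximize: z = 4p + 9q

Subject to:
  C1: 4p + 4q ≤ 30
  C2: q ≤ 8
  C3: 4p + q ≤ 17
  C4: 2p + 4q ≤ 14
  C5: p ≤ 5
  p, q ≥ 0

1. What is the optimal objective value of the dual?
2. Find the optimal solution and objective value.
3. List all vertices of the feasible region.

1. 31.5 (by strong duality, equal to the primal optimum)
2. p = 0, q = 3.5, z = 31.5
3. (0, 0), (4.25, 0), (3.857, 1.571), (0, 3.5)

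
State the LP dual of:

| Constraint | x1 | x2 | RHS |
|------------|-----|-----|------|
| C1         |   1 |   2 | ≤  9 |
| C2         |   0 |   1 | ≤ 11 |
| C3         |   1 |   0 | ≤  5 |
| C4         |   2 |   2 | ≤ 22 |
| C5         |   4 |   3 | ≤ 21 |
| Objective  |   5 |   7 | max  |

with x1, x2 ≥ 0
Minimize: z = 9y1 + 11y2 + 5y3 + 22y4 + 21y5

Subject to:
  C1: -y1 - y3 - 2y4 - 4y5 ≤ -5
  C2: -2y1 - y2 - 2y4 - 3y5 ≤ -7
  y1, y2, y3, y4, y5 ≥ 0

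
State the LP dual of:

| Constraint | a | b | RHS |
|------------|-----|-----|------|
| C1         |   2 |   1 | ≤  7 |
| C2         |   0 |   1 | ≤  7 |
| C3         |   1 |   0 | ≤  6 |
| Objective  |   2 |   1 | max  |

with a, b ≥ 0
Minimize: z = 7y1 + 7y2 + 6y3

Subject to:
  C1: -2y1 - y3 ≤ -2
  C2: -y1 - y2 ≤ -1
  y1, y2, y3 ≥ 0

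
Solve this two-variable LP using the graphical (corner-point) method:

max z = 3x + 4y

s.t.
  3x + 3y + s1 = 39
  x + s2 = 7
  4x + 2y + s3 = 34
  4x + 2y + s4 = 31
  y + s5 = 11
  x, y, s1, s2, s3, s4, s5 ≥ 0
x = 2, y = 11, z = 50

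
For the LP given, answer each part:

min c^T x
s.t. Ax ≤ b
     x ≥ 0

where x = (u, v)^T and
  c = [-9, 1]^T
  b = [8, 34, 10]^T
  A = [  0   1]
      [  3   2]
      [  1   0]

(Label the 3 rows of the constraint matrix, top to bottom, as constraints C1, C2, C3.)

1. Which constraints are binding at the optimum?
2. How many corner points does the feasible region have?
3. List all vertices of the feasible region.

1. C3, v ≥ 0
2. 5
3. (0, 0), (10, 0), (10, 2), (6, 8), (0, 8)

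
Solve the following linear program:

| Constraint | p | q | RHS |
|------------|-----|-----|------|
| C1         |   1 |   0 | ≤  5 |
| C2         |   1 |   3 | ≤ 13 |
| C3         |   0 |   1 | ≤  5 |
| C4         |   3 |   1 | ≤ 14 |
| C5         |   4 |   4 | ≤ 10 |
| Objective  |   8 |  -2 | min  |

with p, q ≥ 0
Each vertex is the intersection of two constraint boundaries that also satisfies all remaining constraints:
  p = 0 and q = 0 → (0, 0)
  4p + 4q = 10 and q = 0 → (2.5, 0)
  4p + 4q = 10 and p = 0 → (0, 2.5)

Evaluating z = 8p - 2q at each vertex:
  (0, 0): z = 0
  (2.5, 0): z = 20
  (0, 2.5): z = -5

The minimum is at (0, 2.5) with z = -5.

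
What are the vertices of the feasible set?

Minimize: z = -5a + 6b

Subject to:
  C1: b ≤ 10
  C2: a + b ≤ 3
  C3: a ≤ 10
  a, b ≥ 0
Each vertex is the intersection of two constraint boundaries that also satisfies all remaining constraints:
  a = 0 and b = 0 → (0, 0)
  a + b = 3 and b = 0 → (3, 0)
  a + b = 3 and a = 0 → (0, 3)

Vertices: (0, 0), (3, 0), (0, 3)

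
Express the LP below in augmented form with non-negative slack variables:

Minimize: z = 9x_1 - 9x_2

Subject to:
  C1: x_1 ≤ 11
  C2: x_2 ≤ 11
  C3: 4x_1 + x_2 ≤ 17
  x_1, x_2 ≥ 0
min z = 9x_1 - 9x_2

s.t.
  x_1 + s1 = 11
  x_2 + s2 = 11
  4x_1 + x_2 + s3 = 17
  x_1, x_2, s1, s2, s3 ≥ 0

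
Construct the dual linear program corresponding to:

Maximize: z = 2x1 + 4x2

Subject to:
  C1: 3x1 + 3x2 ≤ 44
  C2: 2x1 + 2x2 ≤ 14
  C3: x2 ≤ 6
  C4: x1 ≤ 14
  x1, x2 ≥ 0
Minimize: z = 44y1 + 14y2 + 6y3 + 14y4

Subject to:
  C1: -3y1 - 2y2 - y4 ≤ -2
  C2: -3y1 - 2y2 - y3 ≤ -4
  y1, y2, y3, y4 ≥ 0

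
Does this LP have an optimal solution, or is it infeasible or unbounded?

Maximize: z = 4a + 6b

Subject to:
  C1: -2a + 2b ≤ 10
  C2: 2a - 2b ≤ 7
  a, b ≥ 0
Feasible point: (0, 0) satisfies every constraint, so the LP is feasible.
Direction d = (1, 1): for each constraint row a, a·d ≤ 0 —
  (-2)(1) + (2)(1) = 0 ≤ 0
  (2)(1) + (-2)(1) = 0 ≤ 0
and d ≥ 0, so (0, 0) + t·d stays feasible for every t ≥ 0. Along this ray z = 4a + 6b changes by 10 per unit t, so z → +∞.

The LP is unbounded; z can be made arbitrarily large.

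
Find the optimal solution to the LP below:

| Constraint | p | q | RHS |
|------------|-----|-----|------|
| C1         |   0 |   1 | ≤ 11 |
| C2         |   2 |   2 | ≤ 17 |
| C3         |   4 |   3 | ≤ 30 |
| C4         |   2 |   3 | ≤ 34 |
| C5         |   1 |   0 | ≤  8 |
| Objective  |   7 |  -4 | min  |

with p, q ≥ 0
Each vertex is the intersection of two constraint boundaries that also satisfies all remaining constraints:
  p = 0 and q = 0 → (0, 0)
  4p + 3q = 30 and q = 0 → (7.5, 0)
  2p + 2q = 17 and 4p + 3q = 30 → (4.5, 4)
  2p + 2q = 17 and p = 0 → (0, 8.5)

Evaluating z = 7p - 4q at each vertex:
  (0, 0): z = 0
  (7.5, 0): z = 52.5
  (4.5, 4): z = 15.5
  (0, 8.5): z = -34

The minimum is at (0, 8.5) with z = -34.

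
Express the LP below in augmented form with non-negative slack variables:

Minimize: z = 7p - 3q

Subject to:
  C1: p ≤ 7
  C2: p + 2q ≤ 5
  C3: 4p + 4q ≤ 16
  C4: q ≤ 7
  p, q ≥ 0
min z = 7p - 3q

s.t.
  p + s1 = 7
  p + 2q + s2 = 5
  4p + 4q + s3 = 16
  q + s4 = 7
  p, q, s1, s2, s3, s4 ≥ 0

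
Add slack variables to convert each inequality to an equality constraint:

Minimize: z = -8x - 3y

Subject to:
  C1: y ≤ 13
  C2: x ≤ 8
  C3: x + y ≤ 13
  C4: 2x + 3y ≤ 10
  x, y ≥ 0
min z = -8x - 3y

s.t.
  y + s1 = 13
  x + s2 = 8
  x + y + s3 = 13
  2x + 3y + s4 = 10
  x, y, s1, s2, s3, s4 ≥ 0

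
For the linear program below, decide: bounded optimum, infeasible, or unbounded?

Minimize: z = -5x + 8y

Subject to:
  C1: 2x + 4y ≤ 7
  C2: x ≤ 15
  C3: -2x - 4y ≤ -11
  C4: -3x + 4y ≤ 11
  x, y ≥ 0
C1 requires 2x + 4y ≤ 7, while C3 (-2x - 4y ≤ -11) is equivalent to 2x + 4y ≥ 11. Together they would need 11 ≤ 2x + 4y ≤ 7, which is impossible since 11 > 7. No point satisfies all constraints.

Infeasible — the constraint set is empty.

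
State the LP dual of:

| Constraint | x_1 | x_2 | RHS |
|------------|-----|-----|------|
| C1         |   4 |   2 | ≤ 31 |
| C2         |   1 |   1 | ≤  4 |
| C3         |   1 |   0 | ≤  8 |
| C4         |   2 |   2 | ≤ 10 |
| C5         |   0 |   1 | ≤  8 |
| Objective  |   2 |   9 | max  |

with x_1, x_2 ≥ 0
Minimize: z = 31y1 + 4y2 + 8y3 + 10y4 + 8y5

Subject to:
  C1: -4y1 - y2 - y3 - 2y4 ≤ -2
  C2: -2y1 - y2 - 2y4 - y5 ≤ -9
  y1, y2, y3, y4, y5 ≥ 0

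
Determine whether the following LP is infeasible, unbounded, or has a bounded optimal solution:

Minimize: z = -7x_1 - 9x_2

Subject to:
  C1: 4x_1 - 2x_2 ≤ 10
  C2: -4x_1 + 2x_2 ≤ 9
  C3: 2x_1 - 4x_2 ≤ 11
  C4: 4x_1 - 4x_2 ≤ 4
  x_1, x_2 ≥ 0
Feasible point: (0, 0) satisfies every constraint, so the LP is feasible.
Direction d = (1, 2): for each constraint row a, a·d ≤ 0 —
  (4)(1) + (-2)(2) = 0 ≤ 0
  (-4)(1) + (2)(2) = 0 ≤ 0
  (2)(1) + (-4)(2) = -6 ≤ 0
  (4)(1) + (-4)(2) = -4 ≤ 0
and d ≥ 0, so (0, 0) + t·d stays feasible for every t ≥ 0. Along this ray z = -7x_1 - 9x_2 changes by -25 per unit t, so z → −∞.

Unbounded: there is a feasible ray along which z → −∞.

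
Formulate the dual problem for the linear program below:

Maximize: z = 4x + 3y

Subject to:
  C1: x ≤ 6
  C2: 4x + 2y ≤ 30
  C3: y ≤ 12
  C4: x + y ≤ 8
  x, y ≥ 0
Minimize: z = 6y1 + 30y2 + 12y3 + 8y4

Subject to:
  C1: -y1 - 4y2 - y4 ≤ -4
  C2: -2y2 - y3 - y4 ≤ -3
  y1, y2, y3, y4 ≥ 0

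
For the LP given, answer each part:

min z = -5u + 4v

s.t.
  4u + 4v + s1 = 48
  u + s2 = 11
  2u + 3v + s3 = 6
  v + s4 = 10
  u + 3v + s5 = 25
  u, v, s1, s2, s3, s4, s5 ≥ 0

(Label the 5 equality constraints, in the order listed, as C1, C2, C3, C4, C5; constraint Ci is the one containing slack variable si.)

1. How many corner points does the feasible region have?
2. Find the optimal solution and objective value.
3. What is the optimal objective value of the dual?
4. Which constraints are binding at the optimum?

1. 3
2. u = 3, v = 0, z = -15
3. -15 (by strong duality, equal to the primal optimum)
4. C3, v ≥ 0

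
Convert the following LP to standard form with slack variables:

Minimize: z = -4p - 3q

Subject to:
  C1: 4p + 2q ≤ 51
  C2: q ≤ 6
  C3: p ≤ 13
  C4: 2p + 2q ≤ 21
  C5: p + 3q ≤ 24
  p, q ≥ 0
min z = -4p - 3q

s.t.
  4p + 2q + s1 = 51
  q + s2 = 6
  p + s3 = 13
  2p + 2q + s4 = 21
  p + 3q + s5 = 24
  p, q, s1, s2, s3, s4, s5 ≥ 0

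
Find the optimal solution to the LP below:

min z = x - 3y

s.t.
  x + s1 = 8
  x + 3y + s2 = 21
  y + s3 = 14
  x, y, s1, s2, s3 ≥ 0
Each vertex is the intersection of two constraint boundaries that also satisfies all remaining constraints:
  x = 0 and y = 0 → (0, 0)
  x = 8 and y = 0 → (8, 0)
  x = 8 and x + 3y = 21 → (8, 4.333)
  x + 3y = 21 and x = 0 → (0, 7)

Evaluating z = x - 3y at each vertex:
  (0, 0): z = 0
  (8, 0): z = 8
  (8, 4.333): z = -5
  (0, 7): z = -21

The minimum is at (0, 7) with z = -21.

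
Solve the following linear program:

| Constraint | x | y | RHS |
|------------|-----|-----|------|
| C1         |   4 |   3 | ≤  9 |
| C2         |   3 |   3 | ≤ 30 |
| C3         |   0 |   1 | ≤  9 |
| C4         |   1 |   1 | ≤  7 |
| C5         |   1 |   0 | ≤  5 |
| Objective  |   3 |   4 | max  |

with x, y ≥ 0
Each vertex is the intersection of two constraint boundaries that also satisfies all remaining constraints:
  x = 0 and y = 0 → (0, 0)
  4x + 3y = 9 and y = 0 → (2.25, 0)
  4x + 3y = 9 and x = 0 → (0, 3)

Evaluating z = 3x + 4y at each vertex:
  (0, 0): z = 0
  (2.25, 0): z = 6.75
  (0, 3): z = 12

The maximum is at (0, 3) with z = 12.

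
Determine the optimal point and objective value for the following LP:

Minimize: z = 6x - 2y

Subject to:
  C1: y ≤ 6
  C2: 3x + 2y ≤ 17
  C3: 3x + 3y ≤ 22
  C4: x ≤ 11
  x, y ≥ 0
Each vertex is the intersection of two constraint boundaries that also satisfies all remaining constraints:
  x = 0 and y = 0 → (0, 0)
  3x + 2y = 17 and y = 0 → (5.667, 0)
  3x + 2y = 17 and 3x + 3y = 22 → (2.333, 5)
  y = 6 and 3x + 3y = 22 → (1.333, 6)
  y = 6 and x = 0 → (0, 6)

Evaluating z = 6x - 2y at each vertex:
  (0, 0): z = 0
  (5.667, 0): z = 34
  (2.333, 5): z = 4
  (1.333, 6): z = -4
  (0, 6): z = -12

The minimum is at (0, 6) with z = -12.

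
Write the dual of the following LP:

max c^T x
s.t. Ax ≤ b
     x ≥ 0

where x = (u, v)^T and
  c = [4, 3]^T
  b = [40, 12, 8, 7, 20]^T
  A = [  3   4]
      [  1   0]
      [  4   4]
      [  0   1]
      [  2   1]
Minimize: z = 40y1 + 12y2 + 8y3 + 7y4 + 20y5

Subject to:
  C1: -3y1 - y2 - 4y3 - 2y5 ≤ -4
  C2: -4y1 - 4y3 - y4 - y5 ≤ -3
  y1, y2, y3, y4, y5 ≥ 0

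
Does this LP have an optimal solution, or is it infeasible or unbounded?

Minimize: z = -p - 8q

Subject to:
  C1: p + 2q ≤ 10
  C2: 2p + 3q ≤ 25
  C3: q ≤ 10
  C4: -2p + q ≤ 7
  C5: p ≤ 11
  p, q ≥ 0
The point (0, 5) satisfies every constraint, so the LP is feasible; the constraints give p ≤ 11 and q ≤ 10, which with p, q ≥ 0 keep the feasible region inside a bounded box. A feasible, bounded LP attains a finite optimum at a vertex.

Feasible with finite optimum z* = -40 at (0, 5).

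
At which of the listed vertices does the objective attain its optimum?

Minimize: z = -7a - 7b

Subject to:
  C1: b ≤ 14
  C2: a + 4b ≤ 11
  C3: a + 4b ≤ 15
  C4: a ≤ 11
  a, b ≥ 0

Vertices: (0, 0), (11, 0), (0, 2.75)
Evaluating z = -7a - 7b at each vertex:
  (0, 0): z = 0
  (11, 0): z = -77
  (0, 2.75): z = -19.25

The smallest value is z = -77, attained at (11, 0).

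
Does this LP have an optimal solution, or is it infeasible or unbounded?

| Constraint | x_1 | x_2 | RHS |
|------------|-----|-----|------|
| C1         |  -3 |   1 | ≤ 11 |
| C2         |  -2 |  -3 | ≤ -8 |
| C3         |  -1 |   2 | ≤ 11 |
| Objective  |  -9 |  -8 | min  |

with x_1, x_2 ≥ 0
Feasible point: (0, 3) satisfies every constraint, so the LP is feasible.
Direction d = (1, 0): for each constraint row a, a·d ≤ 0 —
  (-3)(1) + (1)(0) = -3 ≤ 0
  (-2)(1) + (-3)(0) = -2 ≤ 0
  (-1)(1) + (2)(0) = -1 ≤ 0
and d ≥ 0, so (0, 3) + t·d stays feasible for every t ≥ 0. Along this ray z = -9x_1 - 8x_2 changes by -9 per unit t, so z → −∞.

Unbounded — the objective can decrease without bound over the feasible region.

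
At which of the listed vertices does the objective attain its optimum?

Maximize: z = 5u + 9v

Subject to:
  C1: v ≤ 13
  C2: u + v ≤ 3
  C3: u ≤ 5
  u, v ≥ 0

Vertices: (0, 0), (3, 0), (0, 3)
Evaluating z = 5u + 9v at each vertex:
  (0, 0): z = 0
  (3, 0): z = 15
  (0, 3): z = 27

The largest value is z = 27, attained at (0, 3).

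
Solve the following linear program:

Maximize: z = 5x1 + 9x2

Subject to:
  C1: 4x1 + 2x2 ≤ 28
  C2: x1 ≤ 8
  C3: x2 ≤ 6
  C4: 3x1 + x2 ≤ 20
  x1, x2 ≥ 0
x1 = 4, x2 = 6, z = 74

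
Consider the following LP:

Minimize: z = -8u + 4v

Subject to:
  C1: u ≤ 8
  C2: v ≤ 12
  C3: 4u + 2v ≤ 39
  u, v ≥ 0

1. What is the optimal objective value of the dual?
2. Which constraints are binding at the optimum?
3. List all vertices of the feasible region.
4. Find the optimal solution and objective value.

1. -64 (by strong duality, equal to the primal optimum)
2. C1, v ≥ 0
3. (0, 0), (8, 0), (8, 3.5), (3.75, 12), (0, 12)
4. u = 8, v = 0, z = -64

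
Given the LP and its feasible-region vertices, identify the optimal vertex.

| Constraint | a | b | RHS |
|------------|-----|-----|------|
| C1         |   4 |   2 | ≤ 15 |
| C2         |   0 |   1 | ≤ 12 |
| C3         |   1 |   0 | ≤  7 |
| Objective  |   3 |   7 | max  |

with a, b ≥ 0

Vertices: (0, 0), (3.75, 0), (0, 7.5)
Evaluating z = 3a + 7b at each vertex:
  (0, 0): z = 0
  (3.75, 0): z = 11.25
  (0, 7.5): z = 52.5

The largest value is z = 52.5, attained at (0, 7.5).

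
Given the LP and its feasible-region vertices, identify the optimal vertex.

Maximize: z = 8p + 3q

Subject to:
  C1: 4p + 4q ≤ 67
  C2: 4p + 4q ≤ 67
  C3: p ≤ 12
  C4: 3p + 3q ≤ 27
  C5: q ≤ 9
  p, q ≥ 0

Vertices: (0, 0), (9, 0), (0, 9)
Evaluating z = 8p + 3q at each vertex:
  (0, 0): z = 0
  (9, 0): z = 72
  (0, 9): z = 27

The largest value is z = 72, attained at (9, 0).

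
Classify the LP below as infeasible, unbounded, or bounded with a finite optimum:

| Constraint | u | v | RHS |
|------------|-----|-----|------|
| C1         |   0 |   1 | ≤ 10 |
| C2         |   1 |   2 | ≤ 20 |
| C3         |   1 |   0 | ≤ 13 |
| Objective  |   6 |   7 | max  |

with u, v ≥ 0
The point (13, 3.5) satisfies every constraint, so the LP is feasible; the constraints give u ≤ 13 and v ≤ 10, which with u, v ≥ 0 keep the feasible region inside a bounded box. A feasible, bounded LP attains a finite optimum at a vertex.

Bounded optimum: z* = 102.5 at (13, 3.5).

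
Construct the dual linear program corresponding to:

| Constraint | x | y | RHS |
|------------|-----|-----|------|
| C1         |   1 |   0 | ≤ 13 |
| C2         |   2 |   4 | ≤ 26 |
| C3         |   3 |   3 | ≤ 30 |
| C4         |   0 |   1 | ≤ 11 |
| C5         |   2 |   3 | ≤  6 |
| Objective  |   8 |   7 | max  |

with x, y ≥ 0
Minimize: z = 13y1 + 26y2 + 30y3 + 11y4 + 6y5

Subject to:
  C1: -y1 - 2y2 - 3y3 - 2y5 ≤ -8
  C2: -4y2 - 3y3 - y4 - 3y5 ≤ -7
  y1, y2, y3, y4, y5 ≥ 0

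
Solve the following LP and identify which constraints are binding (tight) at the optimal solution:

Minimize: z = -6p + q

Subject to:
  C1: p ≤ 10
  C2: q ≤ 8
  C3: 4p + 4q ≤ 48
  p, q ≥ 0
Optimal: p = 10, q = 0
Slack at optimum:
  C1: slack = 0 (binding)
  C2: slack = 8
  C3: slack = 8
  p ≥ 0: p = 10
  q ≥ 0: q = 0 (binding)
Binding constraints: C1, q ≥ 0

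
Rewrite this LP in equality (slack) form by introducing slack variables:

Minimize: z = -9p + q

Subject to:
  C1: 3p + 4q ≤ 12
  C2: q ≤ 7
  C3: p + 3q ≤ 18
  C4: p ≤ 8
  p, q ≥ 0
min z = -9p + q

s.t.
  3p + 4q + s1 = 12
  q + s2 = 7
  p + 3q + s3 = 18
  p + s4 = 8
  p, q, s1, s2, s3, s4 ≥ 0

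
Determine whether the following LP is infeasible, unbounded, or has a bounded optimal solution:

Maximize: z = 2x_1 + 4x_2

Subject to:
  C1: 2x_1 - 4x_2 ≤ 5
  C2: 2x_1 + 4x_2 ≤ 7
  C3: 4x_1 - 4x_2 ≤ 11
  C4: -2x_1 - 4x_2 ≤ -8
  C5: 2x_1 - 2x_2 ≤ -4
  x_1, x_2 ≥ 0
C2 requires 2x_1 + 4x_2 ≤ 7, while C4 (-2x_1 - 4x_2 ≤ -8) is equivalent to 2x_1 + 4x_2 ≥ 8. Together they would need 8 ≤ 2x_1 + 4x_2 ≤ 7, which is impossible since 8 > 7. No point satisfies all constraints.

The feasible region is empty; the LP is infeasible.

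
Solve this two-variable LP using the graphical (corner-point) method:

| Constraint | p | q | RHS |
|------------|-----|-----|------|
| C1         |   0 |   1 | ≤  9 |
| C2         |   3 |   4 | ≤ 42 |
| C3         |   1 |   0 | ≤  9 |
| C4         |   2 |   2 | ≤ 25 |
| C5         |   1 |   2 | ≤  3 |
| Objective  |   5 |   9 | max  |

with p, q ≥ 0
p = 3, q = 0, z = 15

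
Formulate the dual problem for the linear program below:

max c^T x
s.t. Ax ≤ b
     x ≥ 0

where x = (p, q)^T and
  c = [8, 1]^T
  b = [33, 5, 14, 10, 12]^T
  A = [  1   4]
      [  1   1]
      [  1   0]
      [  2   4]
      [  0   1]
Minimize: z = 33y1 + 5y2 + 14y3 + 10y4 + 12y5

Subject to:
  C1: -y1 - y2 - y3 - 2y4 ≤ -8
  C2: -4y1 - y2 - 4y4 - y5 ≤ -1
  y1, y2, y3, y4, y5 ≥ 0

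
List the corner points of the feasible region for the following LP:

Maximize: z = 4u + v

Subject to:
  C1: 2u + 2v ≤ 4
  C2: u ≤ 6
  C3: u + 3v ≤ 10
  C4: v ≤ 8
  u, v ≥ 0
Each vertex is the intersection of two constraint boundaries that also satisfies all remaining constraints:
  u = 0 and v = 0 → (0, 0)
  2u + 2v = 4 and v = 0 → (2, 0)
  2u + 2v = 4 and u = 0 → (0, 2)

Vertices: (0, 0), (2, 0), (0, 2)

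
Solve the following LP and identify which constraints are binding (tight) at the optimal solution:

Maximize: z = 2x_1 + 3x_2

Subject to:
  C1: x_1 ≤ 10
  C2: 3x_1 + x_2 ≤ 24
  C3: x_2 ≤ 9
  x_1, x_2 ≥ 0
Optimal: x_1 = 5, x_2 = 9
Binding: C2, C3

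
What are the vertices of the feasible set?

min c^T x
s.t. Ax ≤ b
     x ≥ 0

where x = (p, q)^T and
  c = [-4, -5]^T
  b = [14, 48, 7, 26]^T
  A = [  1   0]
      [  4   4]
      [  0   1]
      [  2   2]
Each vertex is the intersection of two constraint boundaries that also satisfies all remaining constraints:
  p = 0 and q = 0 → (0, 0)
  4p + 4q = 48 and q = 0 → (12, 0)
  4p + 4q = 48 and q = 7 → (5, 7)
  q = 7 and p = 0 → (0, 7)

Vertices: (0, 0), (12, 0), (5, 7), (0, 7)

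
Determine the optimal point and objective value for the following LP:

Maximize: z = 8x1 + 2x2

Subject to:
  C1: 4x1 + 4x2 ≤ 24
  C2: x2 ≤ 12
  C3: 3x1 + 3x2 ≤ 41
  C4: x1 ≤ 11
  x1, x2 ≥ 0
Each vertex is the intersection of two constraint boundaries that also satisfies all remaining constraints:
  x1 = 0 and x2 = 0 → (0, 0)
  4x1 + 4x2 = 24 and x2 = 0 → (6, 0)
  4x1 + 4x2 = 24 and x1 = 0 → (0, 6)

Evaluating z = 8x1 + 2x2 at each vertex:
  (0, 0): z = 0
  (6, 0): z = 48
  (0, 6): z = 12

The maximum is at (6, 0) with z = 48.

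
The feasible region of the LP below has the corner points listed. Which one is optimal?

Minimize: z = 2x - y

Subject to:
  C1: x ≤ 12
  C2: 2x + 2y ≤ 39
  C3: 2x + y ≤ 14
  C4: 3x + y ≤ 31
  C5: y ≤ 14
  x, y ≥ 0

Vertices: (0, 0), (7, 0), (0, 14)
(0, 14) with z = -14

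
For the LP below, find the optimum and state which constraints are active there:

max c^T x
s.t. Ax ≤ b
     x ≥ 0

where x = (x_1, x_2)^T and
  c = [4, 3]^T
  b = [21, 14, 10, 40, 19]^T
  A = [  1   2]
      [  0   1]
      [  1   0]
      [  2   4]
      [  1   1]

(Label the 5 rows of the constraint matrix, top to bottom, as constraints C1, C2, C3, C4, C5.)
Optimal: x_1 = 10, x_2 = 5
Slack at optimum:
  C1: slack = 1
  C2: slack = 9
  C3: slack = 0 (binding)
  C4: slack = 0 (binding)
  C5: slack = 4
  x_1 ≥ 0: x_1 = 10
  x_2 ≥ 0: x_2 = 5
Binding constraints: C3, C4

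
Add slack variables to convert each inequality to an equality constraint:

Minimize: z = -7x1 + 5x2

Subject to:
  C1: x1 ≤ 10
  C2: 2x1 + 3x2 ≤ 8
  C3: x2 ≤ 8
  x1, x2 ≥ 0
min z = -7x1 + 5x2

s.t.
  x1 + s1 = 10
  2x1 + 3x2 + s2 = 8
  x2 + s3 = 8
  x1, x2, s1, s2, s3 ≥ 0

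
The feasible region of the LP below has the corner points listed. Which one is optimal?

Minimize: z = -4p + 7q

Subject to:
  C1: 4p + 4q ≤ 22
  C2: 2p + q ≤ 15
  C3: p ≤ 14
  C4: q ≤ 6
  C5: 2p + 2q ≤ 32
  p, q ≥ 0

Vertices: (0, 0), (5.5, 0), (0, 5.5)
Evaluating z = -4p + 7q at each vertex:
  (0, 0): z = 0
  (5.5, 0): z = -22
  (0, 5.5): z = 38.5

The smallest value is z = -22, attained at (5.5, 0).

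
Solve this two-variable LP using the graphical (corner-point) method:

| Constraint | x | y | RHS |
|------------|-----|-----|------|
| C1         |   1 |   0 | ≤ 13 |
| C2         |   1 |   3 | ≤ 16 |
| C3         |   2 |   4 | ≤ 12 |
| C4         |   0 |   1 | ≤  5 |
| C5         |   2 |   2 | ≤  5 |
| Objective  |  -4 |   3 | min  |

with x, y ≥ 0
Each vertex is the intersection of two constraint boundaries that also satisfies all remaining constraints:
  x = 0 and y = 0 → (0, 0)
  2x + 2y = 5 and y = 0 → (2.5, 0)
  2x + 2y = 5 and x = 0 → (0, 2.5)

Evaluating z = -4x + 3y at each vertex:
  (0, 0): z = 0
  (2.5, 0): z = -10
  (0, 2.5): z = 7.5

The minimum is at (2.5, 0) with z = -10.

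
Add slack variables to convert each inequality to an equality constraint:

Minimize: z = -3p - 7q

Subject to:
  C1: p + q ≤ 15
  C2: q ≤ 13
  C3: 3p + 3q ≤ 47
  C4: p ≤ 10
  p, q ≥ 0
min z = -3p - 7q

s.t.
  p + q + s1 = 15
  q + s2 = 13
  3p + 3q + s3 = 47
  p + s4 = 10
  p, q, s1, s2, s3, s4 ≥ 0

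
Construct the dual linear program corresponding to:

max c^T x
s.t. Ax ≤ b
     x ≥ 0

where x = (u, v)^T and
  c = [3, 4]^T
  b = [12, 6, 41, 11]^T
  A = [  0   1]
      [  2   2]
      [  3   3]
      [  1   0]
Minimize: z = 12y1 + 6y2 + 41y3 + 11y4

Subject to:
  C1: -2y2 - 3y3 - y4 ≤ -3
  C2: -y1 - 2y2 - 3y3 ≤ -4
  y1, y2, y3, y4 ≥ 0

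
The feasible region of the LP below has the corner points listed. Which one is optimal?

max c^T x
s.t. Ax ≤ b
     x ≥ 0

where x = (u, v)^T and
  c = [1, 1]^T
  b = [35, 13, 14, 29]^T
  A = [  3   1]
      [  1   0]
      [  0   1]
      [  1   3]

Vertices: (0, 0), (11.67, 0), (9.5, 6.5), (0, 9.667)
Evaluating z = u + v at each vertex:
  (0, 0): z = 0
  (11.67, 0): z = 11.67
  (9.5, 6.5): z = 16
  (0, 9.667): z = 9.667

The largest value is z = 16, attained at (9.5, 6.5).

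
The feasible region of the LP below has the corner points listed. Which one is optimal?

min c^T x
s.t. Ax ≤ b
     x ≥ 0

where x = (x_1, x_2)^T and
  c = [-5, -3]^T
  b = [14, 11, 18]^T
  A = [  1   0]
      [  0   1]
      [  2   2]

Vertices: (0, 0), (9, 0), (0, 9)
(9, 0) with z = -45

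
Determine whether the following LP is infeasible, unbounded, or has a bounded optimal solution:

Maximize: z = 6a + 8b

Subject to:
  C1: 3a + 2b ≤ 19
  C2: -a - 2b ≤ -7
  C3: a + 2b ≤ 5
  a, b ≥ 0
C3 requires a + 2b ≤ 5, while C2 (-a - 2b ≤ -7) is equivalent to a + 2b ≥ 7. Together they would need 7 ≤ a + 2b ≤ 5, which is impossible since 7 > 5. No point satisfies all constraints.

The feasible region is empty; the LP is infeasible.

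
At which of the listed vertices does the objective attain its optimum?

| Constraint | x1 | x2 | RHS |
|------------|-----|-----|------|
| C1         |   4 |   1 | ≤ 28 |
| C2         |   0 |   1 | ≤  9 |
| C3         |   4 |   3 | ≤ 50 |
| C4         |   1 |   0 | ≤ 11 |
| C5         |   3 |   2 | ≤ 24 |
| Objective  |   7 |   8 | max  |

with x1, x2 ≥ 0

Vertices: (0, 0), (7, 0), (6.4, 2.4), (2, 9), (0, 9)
Evaluating z = 7x1 + 8x2 at each vertex:
  (0, 0): z = 0
  (7, 0): z = 49
  (6.4, 2.4): z = 64
  (2, 9): z = 86
  (0, 9): z = 72

The largest value is z = 86, attained at (2, 9).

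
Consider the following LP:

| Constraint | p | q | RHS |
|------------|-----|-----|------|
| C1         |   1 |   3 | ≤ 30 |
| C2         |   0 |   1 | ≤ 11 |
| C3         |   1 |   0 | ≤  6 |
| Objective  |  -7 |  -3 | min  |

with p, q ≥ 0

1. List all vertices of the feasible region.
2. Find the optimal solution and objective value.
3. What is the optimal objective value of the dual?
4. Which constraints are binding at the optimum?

1. (0, 0), (6, 0), (6, 8), (0, 10)
2. p = 6, q = 8, z = -66
3. -66 (by strong duality, equal to the primal optimum)
4. C1, C3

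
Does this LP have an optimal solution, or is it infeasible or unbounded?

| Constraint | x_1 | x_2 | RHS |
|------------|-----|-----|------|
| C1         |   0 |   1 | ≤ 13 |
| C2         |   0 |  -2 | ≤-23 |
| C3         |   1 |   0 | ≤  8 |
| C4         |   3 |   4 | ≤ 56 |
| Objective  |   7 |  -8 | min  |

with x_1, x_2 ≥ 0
The point (0, 13) satisfies every constraint, so the LP is feasible; the constraints give x_1 ≤ 8 and x_2 ≤ 13, which with x_1, x_2 ≥ 0 keep the feasible region inside a bounded box. A feasible, bounded LP attains a finite optimum at a vertex.

The LP has an optimal solution: (0, 13) with z = -104.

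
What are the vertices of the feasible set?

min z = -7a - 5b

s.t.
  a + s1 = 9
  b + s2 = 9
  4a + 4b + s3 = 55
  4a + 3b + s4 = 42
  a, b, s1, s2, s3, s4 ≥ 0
Each vertex is the intersection of two constraint boundaries that also satisfies all remaining constraints:
  a = 0 and b = 0 → (0, 0)
  a = 9 and b = 0 → (9, 0)
  a = 9 and 4a + 3b = 42 → (9, 2)
  b = 9 and 4a + 3b = 42 → (3.75, 9)
  b = 9 and a = 0 → (0, 9)

Vertices: (0, 0), (9, 0), (9, 2), (3.75, 9), (0, 9)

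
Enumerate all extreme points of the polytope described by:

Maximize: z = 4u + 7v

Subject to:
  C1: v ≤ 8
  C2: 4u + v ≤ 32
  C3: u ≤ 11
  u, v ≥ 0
Each vertex is the intersection of two constraint boundaries that also satisfies all remaining constraints:
  u = 0 and v = 0 → (0, 0)
  4u + v = 32 and v = 0 → (8, 0)
  v = 8 and 4u + v = 32 → (6, 8)
  v = 8 and u = 0 → (0, 8)

Vertices: (0, 0), (8, 0), (6, 8), (0, 8)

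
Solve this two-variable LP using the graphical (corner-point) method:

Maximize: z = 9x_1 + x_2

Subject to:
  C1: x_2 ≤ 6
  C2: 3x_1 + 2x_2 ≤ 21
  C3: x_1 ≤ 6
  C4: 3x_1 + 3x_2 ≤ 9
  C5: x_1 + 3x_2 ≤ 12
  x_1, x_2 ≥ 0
Each vertex is the intersection of two constraint boundaries that also satisfies all remaining constraints:
  x_1 = 0 and x_2 = 0 → (0, 0)
  3x_1 + 3x_2 = 9 and x_2 = 0 → (3, 0)
  3x_1 + 3x_2 = 9 and x_1 = 0 → (0, 3)

Evaluating z = 9x_1 + x_2 at each vertex:
  (0, 0): z = 0
  (3, 0): z = 27
  (0, 3): z = 3

The maximum is at (3, 0) with z = 27.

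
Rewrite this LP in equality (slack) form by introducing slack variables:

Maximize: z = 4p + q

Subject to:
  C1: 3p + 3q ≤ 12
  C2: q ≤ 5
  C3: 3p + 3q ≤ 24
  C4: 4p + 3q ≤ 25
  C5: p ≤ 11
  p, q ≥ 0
max z = 4p + q

s.t.
  3p + 3q + s1 = 12
  q + s2 = 5
  3p + 3q + s3 = 24
  4p + 3q + s4 = 25
  p + s5 = 11
  p, q, s1, s2, s3, s4, s5 ≥ 0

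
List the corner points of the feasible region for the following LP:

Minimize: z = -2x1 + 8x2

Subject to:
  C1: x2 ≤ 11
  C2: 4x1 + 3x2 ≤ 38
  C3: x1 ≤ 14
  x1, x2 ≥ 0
Each vertex is the intersection of two constraint boundaries that also satisfies all remaining constraints:
  x1 = 0 and x2 = 0 → (0, 0)
  4x1 + 3x2 = 38 and x2 = 0 → (9.5, 0)
  x2 = 11 and 4x1 + 3x2 = 38 → (1.25, 11)
  x2 = 11 and x1 = 0 → (0, 11)

Vertices: (0, 0), (9.5, 0), (1.25, 11), (0, 11)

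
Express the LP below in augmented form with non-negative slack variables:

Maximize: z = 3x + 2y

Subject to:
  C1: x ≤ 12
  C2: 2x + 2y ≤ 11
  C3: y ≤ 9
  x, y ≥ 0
max z = 3x + 2y

s.t.
  x + s1 = 12
  2x + 2y + s2 = 11
  y + s3 = 9
  x, y, s1, s2, s3 ≥ 0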